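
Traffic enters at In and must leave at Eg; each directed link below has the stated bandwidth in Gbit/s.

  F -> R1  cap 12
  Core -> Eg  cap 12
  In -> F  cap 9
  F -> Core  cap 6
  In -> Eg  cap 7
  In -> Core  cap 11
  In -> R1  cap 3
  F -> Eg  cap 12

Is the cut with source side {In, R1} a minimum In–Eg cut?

Yes — it is a minimum cut (capacity 27).

Given cut capacity: 9 + 11 + 7 = 27.
Augment In→Eg: bottleneck 7, flow now 7.
Augment In→F→Eg: bottleneck 9, flow now 16.
Augment In→Core→Eg: bottleneck 11, flow now 27.
No augmenting path remains; maximum flow = 27.
Cut capacity 27 equals the max flow, so it is a minimum cut.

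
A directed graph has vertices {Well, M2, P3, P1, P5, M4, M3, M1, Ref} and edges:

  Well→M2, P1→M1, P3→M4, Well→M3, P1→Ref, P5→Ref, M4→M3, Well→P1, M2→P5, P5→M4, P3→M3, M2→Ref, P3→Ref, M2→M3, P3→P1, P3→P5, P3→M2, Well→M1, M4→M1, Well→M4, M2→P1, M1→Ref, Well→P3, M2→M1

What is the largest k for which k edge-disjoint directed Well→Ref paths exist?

Assign every edge capacity 1; by Menger, the answer equals the max flow.
Path Well→M2→Ref (+1); total 1.
Path Well→P3→Ref (+1); total 2.
Path Well→P1→Ref (+1); total 3.
Path Well→M1→Ref (+1); total 4.
No residual Well→Ref path; max flow = 4.
Certifying cut of size 4: {M1→Ref, Well→M2, Well→P1, Well→P3}.

4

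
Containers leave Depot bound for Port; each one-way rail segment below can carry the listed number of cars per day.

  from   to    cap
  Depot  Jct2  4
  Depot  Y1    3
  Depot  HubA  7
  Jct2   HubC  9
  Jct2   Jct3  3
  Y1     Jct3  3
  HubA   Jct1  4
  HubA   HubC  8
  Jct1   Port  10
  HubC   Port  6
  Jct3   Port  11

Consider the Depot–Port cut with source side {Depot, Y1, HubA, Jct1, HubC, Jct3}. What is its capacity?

Edges leaving {Depot, Y1, HubA, Jct1, HubC, Jct3}: Depot→Jct2 (4), Jct1→Port (10), HubC→Port (6), Jct3→Port (11).
Cut capacity = 4 + 10 + 6 + 11 = 31.

31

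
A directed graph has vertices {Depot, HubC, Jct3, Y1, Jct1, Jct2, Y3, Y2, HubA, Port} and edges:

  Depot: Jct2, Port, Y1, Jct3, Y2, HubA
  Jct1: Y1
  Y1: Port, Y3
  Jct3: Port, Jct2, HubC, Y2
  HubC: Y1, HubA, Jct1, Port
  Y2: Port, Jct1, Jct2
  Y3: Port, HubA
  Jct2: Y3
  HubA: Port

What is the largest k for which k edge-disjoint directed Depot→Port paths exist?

Assign every edge capacity 1; by Menger, the answer equals the max flow.
Path Depot→Port (+1); total 1.
Path Depot→Jct3→Port (+1); total 2.
Path Depot→Y1→Port (+1); total 3.
Path Depot→Y2→Port (+1); total 4.
Path Depot→HubA→Port (+1); total 5.
Path Depot→Jct2→Y3→Port (+1); total 6.
No residual Depot→Port path; max flow = 6.
Certifying cut of size 6: {Depot→HubA, Depot→Jct2, Depot→Jct3, Depot→Port, Depot→Y1, Depot→Y2}.

6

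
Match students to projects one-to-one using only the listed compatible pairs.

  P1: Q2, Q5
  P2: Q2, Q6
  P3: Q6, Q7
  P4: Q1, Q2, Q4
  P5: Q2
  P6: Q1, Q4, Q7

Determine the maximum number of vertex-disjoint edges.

Unit-capacity flow: source→left, listed edges, right→sink; max matching = max flow.
Augmenting path P1→Q2 (+1); matched 1.
Augmenting path P2→Q6 (+1); matched 2.
Augmenting path P3→Q7 (+1); matched 3.
Augmenting path P4→Q1 (+1); matched 4.
Augmenting path P6→Q4 (+1); matched 5.
Augmenting path P5→Q2→P1→Q5 (+1); matched 6.
No augmenting path remains; maximum matching = 6.
König certificate: {P1, P2, P3, P4, P5, P6} is a vertex cover of size 6 (every listed pair touches it), so no matching can be larger.

6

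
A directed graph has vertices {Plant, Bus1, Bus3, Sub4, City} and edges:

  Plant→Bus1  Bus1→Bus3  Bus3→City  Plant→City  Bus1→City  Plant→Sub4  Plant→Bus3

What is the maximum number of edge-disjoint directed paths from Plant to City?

3

Assign every edge capacity 1; by Menger, the answer equals the max flow.
Path Plant→City (+1); total 1.
Path Plant→Bus1→City (+1); total 2.
Path Plant→Bus3→City (+1); total 3.
No residual Plant→City path; max flow = 3.
Certifying cut of size 3: {Plant→Bus1, Plant→Bus3, Plant→City}.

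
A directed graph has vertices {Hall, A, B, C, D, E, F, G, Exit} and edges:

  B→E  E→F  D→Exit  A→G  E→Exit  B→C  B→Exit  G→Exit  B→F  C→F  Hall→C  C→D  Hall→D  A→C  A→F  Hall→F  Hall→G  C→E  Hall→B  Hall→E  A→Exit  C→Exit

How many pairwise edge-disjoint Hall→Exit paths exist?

5

Assign every edge capacity 1; by Menger, the answer equals the max flow.
Path Hall→B→Exit (+1); total 1.
Path Hall→C→Exit (+1); total 2.
Path Hall→D→Exit (+1); total 3.
Path Hall→E→Exit (+1); total 4.
Path Hall→G→Exit (+1); total 5.
No residual Hall→Exit path; max flow = 5.
Certifying cut of size 5: {Hall→B, Hall→C, Hall→D, Hall→E, Hall→G}.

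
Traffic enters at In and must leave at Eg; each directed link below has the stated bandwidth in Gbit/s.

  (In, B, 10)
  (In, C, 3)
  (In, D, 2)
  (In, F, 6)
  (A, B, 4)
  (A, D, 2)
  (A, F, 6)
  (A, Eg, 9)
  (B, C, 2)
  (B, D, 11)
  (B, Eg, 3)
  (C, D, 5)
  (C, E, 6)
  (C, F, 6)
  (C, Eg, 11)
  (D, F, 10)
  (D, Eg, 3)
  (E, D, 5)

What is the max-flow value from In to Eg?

11

Augment In→B→Eg: bottleneck 3, flow now 3.
Augment In→C→Eg: bottleneck 3, flow now 6.
Augment In→D→Eg: bottleneck 2, flow now 8.
Augment In→B→C→Eg: bottleneck 2, flow now 10.
Augment In→B→D→Eg: bottleneck 1, flow now 11.
No augmenting path remains; maximum flow = 11.
In the residual graph, reachable from In: {In, B, D, F}.
Min-cut edges: In→C (3), B→C (2), B→Eg (3), D→Eg (3); capacity 3 + 2 + 3 + 3 = 11.
This cut is saturated, so no flow can exceed 11.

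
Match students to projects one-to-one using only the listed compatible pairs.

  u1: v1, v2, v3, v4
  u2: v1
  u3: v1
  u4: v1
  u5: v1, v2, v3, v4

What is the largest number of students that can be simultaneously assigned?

3

Unit-capacity flow: source→left, listed edges, right→sink; max matching = max flow.
Augmenting path u1→v1 (+1); matched 1.
Augmenting path u5→v2 (+1); matched 2.
Augmenting path u2→v1→u1→v3 (+1); matched 3.
No augmenting path remains; maximum matching = 3.
König certificate: {u1, u5, v1} is a vertex cover of size 3 (every listed pair touches it), so no matching can be larger.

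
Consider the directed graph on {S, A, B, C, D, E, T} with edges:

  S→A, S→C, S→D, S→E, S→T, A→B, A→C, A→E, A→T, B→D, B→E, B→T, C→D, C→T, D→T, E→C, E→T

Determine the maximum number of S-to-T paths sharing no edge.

5

Assign every edge capacity 1; by Menger, the answer equals the max flow.
Path S→T (+1); total 1.
Path S→A→T (+1); total 2.
Path S→C→T (+1); total 3.
Path S→D→T (+1); total 4.
Path S→E→T (+1); total 5.
No residual S→T path; max flow = 5.
Certifying cut of size 5: {S→A, S→C, S→D, S→E, S→T}.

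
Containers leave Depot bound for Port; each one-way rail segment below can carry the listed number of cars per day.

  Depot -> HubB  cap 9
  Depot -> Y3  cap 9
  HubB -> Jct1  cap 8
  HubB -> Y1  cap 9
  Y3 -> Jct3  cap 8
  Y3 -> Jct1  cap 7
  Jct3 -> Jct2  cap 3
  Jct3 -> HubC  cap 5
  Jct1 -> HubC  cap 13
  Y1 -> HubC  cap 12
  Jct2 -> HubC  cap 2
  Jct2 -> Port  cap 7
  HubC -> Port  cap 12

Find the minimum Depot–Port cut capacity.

15

Augment Depot→HubB→Jct1→HubC→Port: bottleneck 8, flow now 8.
Augment Depot→HubB→Y1→HubC→Port: bottleneck 1, flow now 9.
Augment Depot→Y3→Jct3→Jct2→Port: bottleneck 3, flow now 12.
Augment Depot→Y3→Jct3→HubC→Port: bottleneck 3, flow now 15.
No augmenting path remains; maximum flow = 15.
By max-flow min-cut, the minimum cut capacity equals the max flow.
In the residual graph, reachable from Depot: {Depot, HubB, Y3, Jct3, Jct1, Y1, HubC}.
Min-cut edges: Jct3→Jct2 (3), HubC→Port (12); capacity 3 + 12 = 15.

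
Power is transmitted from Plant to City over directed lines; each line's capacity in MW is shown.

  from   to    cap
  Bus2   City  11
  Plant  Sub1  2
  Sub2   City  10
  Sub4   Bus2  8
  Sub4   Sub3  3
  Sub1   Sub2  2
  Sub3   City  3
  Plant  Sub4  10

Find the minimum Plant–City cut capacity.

Augment Plant→Sub1→Sub2→City: bottleneck 2, flow now 2.
Augment Plant→Sub4→Bus2→City: bottleneck 8, flow now 10.
Augment Plant→Sub4→Sub3→City: bottleneck 2, flow now 12.
No augmenting path remains; maximum flow = 12.
By max-flow min-cut, the minimum cut capacity equals the max flow.
In the residual graph, reachable from Plant: {Plant}.
Min-cut edges: Plant→Sub1 (2), Plant→Sub4 (10); capacity 2 + 10 = 12.

12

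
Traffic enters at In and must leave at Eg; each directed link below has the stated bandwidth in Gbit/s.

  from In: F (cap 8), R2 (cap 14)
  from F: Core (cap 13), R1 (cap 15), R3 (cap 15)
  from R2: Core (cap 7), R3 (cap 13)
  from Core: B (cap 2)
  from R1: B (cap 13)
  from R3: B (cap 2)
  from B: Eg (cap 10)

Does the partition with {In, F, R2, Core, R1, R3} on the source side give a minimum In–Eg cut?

No — its capacity is 17, but the minimum cut has capacity 10.

Given cut capacity: 2 + 13 + 2 = 17.
Augment In→F→Core→B→Eg: bottleneck 2, flow now 2.
Augment In→F→R1→B→Eg: bottleneck 6, flow now 8.
Augment In→R2→R3→B→Eg: bottleneck 2, flow now 10.
No augmenting path remains; maximum flow = 10.
In the residual graph, reachable from In: {In, F, R2, Core, R1, R3, B}.
Min-cut edges: B→Eg (10); capacity 10 = 10.
Cut capacity 17 exceeds the max flow 10, so it is not minimum.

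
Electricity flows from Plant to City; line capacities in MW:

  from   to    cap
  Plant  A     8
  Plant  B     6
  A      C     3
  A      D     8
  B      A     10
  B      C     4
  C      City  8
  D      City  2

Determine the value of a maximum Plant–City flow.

9

Augment Plant→A→C→City: bottleneck 3, flow now 3.
Augment Plant→A→D→City: bottleneck 2, flow now 5.
Augment Plant→B→C→City: bottleneck 4, flow now 9.
No augmenting path remains; maximum flow = 9.
In the residual graph, reachable from Plant: {Plant, A, B, D}.
Min-cut edges: A→C (3), B→C (4), D→City (2); capacity 3 + 4 + 2 = 9.
This cut is saturated, so no flow can exceed 9.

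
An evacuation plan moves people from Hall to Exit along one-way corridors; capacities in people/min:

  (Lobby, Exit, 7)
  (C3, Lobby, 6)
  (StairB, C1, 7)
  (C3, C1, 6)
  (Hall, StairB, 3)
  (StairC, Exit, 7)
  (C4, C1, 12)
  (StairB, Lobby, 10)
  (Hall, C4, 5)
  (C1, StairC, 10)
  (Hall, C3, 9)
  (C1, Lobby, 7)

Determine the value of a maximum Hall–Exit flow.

Augment Hall→C3→Lobby→Exit: bottleneck 6, flow now 6.
Augment Hall→StairB→Lobby→Exit: bottleneck 1, flow now 7.
Augment Hall→C3→C1→StairC→Exit: bottleneck 3, flow now 10.
Augment Hall→StairB→C1→StairC→Exit: bottleneck 2, flow now 12.
Augment Hall→C4→C1→StairC→Exit: bottleneck 2, flow now 14.
No augmenting path remains; maximum flow = 14.
In the residual graph, reachable from Hall: {Hall, C3, StairB, C4, C1, Lobby, StairC}.
Min-cut edges: Lobby→Exit (7), StairC→Exit (7); capacity 7 + 7 = 14.
This cut is saturated, so no flow can exceed 14.

14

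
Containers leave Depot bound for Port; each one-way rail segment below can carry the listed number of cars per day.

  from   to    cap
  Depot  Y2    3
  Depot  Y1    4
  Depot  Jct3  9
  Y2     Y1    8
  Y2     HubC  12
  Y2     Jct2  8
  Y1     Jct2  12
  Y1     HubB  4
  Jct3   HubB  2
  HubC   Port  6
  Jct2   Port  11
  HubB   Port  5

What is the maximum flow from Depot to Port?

9

Augment Depot→Y2→HubC→Port: bottleneck 3, flow now 3.
Augment Depot→Y1→Jct2→Port: bottleneck 4, flow now 7.
Augment Depot→Jct3→HubB→Port: bottleneck 2, flow now 9.
No augmenting path remains; maximum flow = 9.
In the residual graph, reachable from Depot: {Depot, Jct3}.
Min-cut edges: Depot→Y2 (3), Depot→Y1 (4), Jct3→HubB (2); capacity 3 + 4 + 2 = 9.
This cut is saturated, so no flow can exceed 9.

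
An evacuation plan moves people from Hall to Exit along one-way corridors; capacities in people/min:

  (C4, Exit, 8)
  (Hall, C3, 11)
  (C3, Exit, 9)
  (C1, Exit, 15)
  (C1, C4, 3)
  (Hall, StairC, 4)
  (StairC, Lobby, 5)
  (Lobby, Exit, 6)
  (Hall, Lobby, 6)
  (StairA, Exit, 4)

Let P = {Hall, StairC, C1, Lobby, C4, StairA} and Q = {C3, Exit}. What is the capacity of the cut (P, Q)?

Edges leaving {Hall, StairC, C1, Lobby, C4, StairA}: Hall→C3 (11), C1→Exit (15), Lobby→Exit (6), C4→Exit (8), StairA→Exit (4).
Cut capacity = 11 + 15 + 6 + 8 + 4 = 44.

44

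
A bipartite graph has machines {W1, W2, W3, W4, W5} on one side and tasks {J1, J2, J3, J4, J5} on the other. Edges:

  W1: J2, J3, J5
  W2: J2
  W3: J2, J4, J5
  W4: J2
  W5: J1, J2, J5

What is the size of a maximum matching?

Unit-capacity flow: source→left, listed edges, right→sink; max matching = max flow.
Augmenting path W1→J2 (+1); matched 1.
Augmenting path W3→J4 (+1); matched 2.
Augmenting path W5→J1 (+1); matched 3.
Augmenting path W2→J2→W1→J3 (+1); matched 4.
No augmenting path remains; maximum matching = 4.
König certificate: {W1, W3, W5, J2} is a vertex cover of size 4 (every listed pair touches it), so no matching can be larger.

4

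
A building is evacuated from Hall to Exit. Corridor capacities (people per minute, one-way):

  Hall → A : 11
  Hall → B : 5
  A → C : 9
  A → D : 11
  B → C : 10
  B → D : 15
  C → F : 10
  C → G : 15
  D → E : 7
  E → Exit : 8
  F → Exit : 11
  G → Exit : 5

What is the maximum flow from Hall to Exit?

16

Augment Hall→A→C→F→Exit: bottleneck 9, flow now 9.
Augment Hall→A→D→E→Exit: bottleneck 2, flow now 11.
Augment Hall→B→C→F→Exit: bottleneck 1, flow now 12.
Augment Hall→B→C→G→Exit: bottleneck 4, flow now 16.
No augmenting path remains; maximum flow = 16.
In the residual graph, reachable from Hall: {Hall}.
Min-cut edges: Hall→A (11), Hall→B (5); capacity 11 + 5 = 16.
This cut is saturated, so no flow can exceed 16.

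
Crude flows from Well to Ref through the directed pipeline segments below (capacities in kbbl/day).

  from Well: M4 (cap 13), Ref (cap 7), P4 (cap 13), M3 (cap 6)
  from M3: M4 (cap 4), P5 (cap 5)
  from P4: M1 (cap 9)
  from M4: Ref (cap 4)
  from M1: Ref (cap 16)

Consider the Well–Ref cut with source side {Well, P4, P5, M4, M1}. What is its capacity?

Edges leaving {Well, P4, P5, M4, M1}: Well→M3 (6), Well→Ref (7), M4→Ref (4), M1→Ref (16).
Cut capacity = 6 + 7 + 4 + 16 = 33.

33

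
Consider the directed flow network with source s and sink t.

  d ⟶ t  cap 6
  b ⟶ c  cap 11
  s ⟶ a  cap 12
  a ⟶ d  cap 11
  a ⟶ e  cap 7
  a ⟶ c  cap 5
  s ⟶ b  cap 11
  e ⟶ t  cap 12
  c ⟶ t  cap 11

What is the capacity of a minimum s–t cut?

Augment s→a→c→t: bottleneck 5, flow now 5.
Augment s→a→d→t: bottleneck 6, flow now 11.
Augment s→a→e→t: bottleneck 1, flow now 12.
Augment s→b→c→t: bottleneck 6, flow now 18.
Augment s→b→c→a→e→t: bottleneck 5, flow now 23. (uses reverse residual edge)
No augmenting path remains; maximum flow = 23.
By max-flow min-cut, the minimum cut capacity equals the max flow.
In the residual graph, reachable from s: {s}.
Min-cut edges: s→a (12), s→b (11); capacity 12 + 11 = 23.

23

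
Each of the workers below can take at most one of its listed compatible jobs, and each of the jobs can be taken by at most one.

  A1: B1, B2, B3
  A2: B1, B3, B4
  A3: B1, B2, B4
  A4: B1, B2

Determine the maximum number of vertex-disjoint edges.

Unit-capacity flow: source→left, listed edges, right→sink; max matching = max flow.
Augmenting path A1→B1 (+1); matched 1.
Augmenting path A2→B3 (+1); matched 2.
Augmenting path A3→B2 (+1); matched 3.
Augmenting path A4→B2→A3→B4 (+1); matched 4.
No augmenting path remains; maximum matching = 4.
König certificate: {A1, A2, A3, A4} is a vertex cover of size 4 (every listed pair touches it), so no matching can be larger.

4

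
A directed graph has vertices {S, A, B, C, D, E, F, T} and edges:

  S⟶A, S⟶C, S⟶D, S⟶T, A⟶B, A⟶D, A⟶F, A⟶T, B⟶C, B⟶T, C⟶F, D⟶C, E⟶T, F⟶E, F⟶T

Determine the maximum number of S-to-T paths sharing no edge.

3

Assign every edge capacity 1; by Menger, the answer equals the max flow.
Path S→T (+1); total 1.
Path S→A→T (+1); total 2.
Path S→C→F→T (+1); total 3.
No residual S→T path; max flow = 3.
Certifying cut of size 3: {C→F, S→A, S→T}.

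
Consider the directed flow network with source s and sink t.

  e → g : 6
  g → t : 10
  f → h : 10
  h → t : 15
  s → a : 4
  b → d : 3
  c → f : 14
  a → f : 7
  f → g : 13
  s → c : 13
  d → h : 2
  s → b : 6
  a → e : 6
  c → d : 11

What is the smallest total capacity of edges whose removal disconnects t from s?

Augment s→a→e→g→t: bottleneck 4, flow now 4.
Augment s→b→d→h→t: bottleneck 2, flow now 6.
Augment s→c→f→g→t: bottleneck 6, flow now 12.
Augment s→c→f→h→t: bottleneck 7, flow now 19.
No augmenting path remains; maximum flow = 19.
By max-flow min-cut, the minimum cut capacity equals the max flow.
In the residual graph, reachable from s: {s, b, d}.
Min-cut edges: s→a (4), s→c (13), d→h (2); capacity 4 + 13 + 2 = 19.

19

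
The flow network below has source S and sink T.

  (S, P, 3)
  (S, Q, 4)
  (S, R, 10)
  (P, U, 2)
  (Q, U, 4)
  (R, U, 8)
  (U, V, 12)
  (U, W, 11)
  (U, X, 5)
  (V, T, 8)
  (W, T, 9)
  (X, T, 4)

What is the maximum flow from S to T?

14

Augment S→P→U→V→T: bottleneck 2, flow now 2.
Augment S→Q→U→V→T: bottleneck 4, flow now 6.
Augment S→R→U→V→T: bottleneck 2, flow now 8.
Augment S→R→U→W→T: bottleneck 6, flow now 14.
No augmenting path remains; maximum flow = 14.
In the residual graph, reachable from S: {S, P, R}.
Min-cut edges: S→Q (4), P→U (2), R→U (8); capacity 4 + 2 + 8 = 14.
This cut is saturated, so no flow can exceed 14.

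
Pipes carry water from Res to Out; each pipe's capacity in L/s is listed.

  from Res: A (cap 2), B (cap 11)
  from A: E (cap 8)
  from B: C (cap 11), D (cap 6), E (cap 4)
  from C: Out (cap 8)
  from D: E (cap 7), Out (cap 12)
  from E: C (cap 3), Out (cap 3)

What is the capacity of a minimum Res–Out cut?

Augment Res→A→E→Out: bottleneck 2, flow now 2.
Augment Res→B→C→Out: bottleneck 8, flow now 10.
Augment Res→B→D→Out: bottleneck 3, flow now 13.
No augmenting path remains; maximum flow = 13.
By max-flow min-cut, the minimum cut capacity equals the max flow.
In the residual graph, reachable from Res: {Res}.
Min-cut edges: Res→A (2), Res→B (11); capacity 2 + 11 = 13.

13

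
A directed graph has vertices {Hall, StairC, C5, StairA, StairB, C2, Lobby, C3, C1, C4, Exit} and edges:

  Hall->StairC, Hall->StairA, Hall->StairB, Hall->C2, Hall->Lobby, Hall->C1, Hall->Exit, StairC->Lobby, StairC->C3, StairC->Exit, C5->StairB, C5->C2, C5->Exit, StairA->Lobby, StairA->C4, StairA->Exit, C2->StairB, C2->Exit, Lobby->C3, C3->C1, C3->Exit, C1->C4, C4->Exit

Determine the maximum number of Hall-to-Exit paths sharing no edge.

6

Assign every edge capacity 1; by Menger, the answer equals the max flow.
Path Hall→Exit (+1); total 1.
Path Hall→StairC→Exit (+1); total 2.
Path Hall→StairA→Exit (+1); total 3.
Path Hall→C2→Exit (+1); total 4.
Path Hall→Lobby→C3→Exit (+1); total 5.
Path Hall→C1→C4→Exit (+1); total 6.
No residual Hall→Exit path; max flow = 6.
Certifying cut of size 6: {Hall→C1, Hall→C2, Hall→Exit, Hall→Lobby, Hall→StairA, Hall→StairC}.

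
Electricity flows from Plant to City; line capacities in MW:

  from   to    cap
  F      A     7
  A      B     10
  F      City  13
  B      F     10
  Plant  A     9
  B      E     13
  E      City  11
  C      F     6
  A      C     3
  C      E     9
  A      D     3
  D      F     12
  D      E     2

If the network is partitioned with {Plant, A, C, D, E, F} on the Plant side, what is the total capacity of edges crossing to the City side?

34

Edges leaving {Plant, A, C, D, E, F}: A→B (10), E→City (11), F→City (13).
Cut capacity = 10 + 11 + 13 = 34.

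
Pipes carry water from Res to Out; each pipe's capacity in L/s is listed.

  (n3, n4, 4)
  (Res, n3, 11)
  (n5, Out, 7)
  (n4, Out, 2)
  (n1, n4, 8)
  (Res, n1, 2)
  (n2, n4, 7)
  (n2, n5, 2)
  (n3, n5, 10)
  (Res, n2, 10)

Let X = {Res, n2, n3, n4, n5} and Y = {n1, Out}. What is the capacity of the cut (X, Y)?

11

Edges leaving {Res, n2, n3, n4, n5}: Res→n1 (2), n4→Out (2), n5→Out (7).
Cut capacity = 2 + 2 + 7 = 11.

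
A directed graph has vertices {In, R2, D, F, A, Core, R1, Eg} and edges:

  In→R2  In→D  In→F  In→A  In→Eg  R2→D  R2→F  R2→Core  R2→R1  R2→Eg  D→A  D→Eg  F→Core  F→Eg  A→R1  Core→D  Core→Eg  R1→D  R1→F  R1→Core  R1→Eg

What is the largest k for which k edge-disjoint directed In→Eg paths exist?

5

Assign every edge capacity 1; by Menger, the answer equals the max flow.
Path In→Eg (+1); total 1.
Path In→R2→Eg (+1); total 2.
Path In→D→Eg (+1); total 3.
Path In→F→Eg (+1); total 4.
Path In→A→R1→Eg (+1); total 5.
No residual In→Eg path; max flow = 5.
Certifying cut of size 5: {In→A, In→D, In→Eg, In→F, In→R2}.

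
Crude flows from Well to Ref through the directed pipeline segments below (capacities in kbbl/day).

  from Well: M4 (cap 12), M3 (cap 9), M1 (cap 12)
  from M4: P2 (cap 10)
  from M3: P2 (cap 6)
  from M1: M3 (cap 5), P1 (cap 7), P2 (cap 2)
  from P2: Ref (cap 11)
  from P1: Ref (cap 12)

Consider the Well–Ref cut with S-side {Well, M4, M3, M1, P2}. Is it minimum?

Yes — it is a minimum cut (capacity 18).

Given cut capacity: 7 + 11 = 18.
Augment Well→M4→P2→Ref: bottleneck 10, flow now 10.
Augment Well→M3→P2→Ref: bottleneck 1, flow now 11.
Augment Well→M1→P1→Ref: bottleneck 7, flow now 18.
No augmenting path remains; maximum flow = 18.
Cut capacity 18 equals the max flow, so it is a minimum cut.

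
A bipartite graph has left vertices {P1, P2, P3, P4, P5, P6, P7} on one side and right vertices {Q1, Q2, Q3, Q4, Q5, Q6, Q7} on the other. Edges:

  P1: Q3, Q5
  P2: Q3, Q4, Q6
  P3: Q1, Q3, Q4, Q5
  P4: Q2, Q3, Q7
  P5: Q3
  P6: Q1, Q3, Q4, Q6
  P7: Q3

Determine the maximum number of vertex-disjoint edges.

6

Unit-capacity flow: source→left, listed edges, right→sink; max matching = max flow.
Augmenting path P1→Q3 (+1); matched 1.
Augmenting path P2→Q4 (+1); matched 2.
Augmenting path P3→Q1 (+1); matched 3.
Augmenting path P4→Q2 (+1); matched 4.
Augmenting path P6→Q6 (+1); matched 5.
Augmenting path P5→Q3→P1→Q5 (+1); matched 6.
No augmenting path remains; maximum matching = 6.
König certificate: {P1, P2, P3, P4, P6, Q3} is a vertex cover of size 6 (every listed pair touches it), so no matching can be larger.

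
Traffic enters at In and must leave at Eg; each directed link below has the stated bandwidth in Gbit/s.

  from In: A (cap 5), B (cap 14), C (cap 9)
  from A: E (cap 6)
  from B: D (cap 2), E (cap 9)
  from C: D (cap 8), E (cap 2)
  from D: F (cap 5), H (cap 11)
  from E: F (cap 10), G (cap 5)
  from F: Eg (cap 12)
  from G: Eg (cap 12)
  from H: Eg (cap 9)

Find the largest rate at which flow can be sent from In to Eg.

25

Augment In→A→E→F→Eg: bottleneck 5, flow now 5.
Augment In→B→D→F→Eg: bottleneck 2, flow now 7.
Augment In→B→E→F→Eg: bottleneck 5, flow now 12.
Augment In→B→E→G→Eg: bottleneck 4, flow now 16.
Augment In→C→D→H→Eg: bottleneck 8, flow now 24.
Augment In→C→E→G→Eg: bottleneck 1, flow now 25.
No augmenting path remains; maximum flow = 25.
In the residual graph, reachable from In: {In, B}.
Min-cut edges: In→A (5), In→C (9), B→D (2), B→E (9); capacity 5 + 9 + 2 + 9 = 25.
This cut is saturated, so no flow can exceed 25.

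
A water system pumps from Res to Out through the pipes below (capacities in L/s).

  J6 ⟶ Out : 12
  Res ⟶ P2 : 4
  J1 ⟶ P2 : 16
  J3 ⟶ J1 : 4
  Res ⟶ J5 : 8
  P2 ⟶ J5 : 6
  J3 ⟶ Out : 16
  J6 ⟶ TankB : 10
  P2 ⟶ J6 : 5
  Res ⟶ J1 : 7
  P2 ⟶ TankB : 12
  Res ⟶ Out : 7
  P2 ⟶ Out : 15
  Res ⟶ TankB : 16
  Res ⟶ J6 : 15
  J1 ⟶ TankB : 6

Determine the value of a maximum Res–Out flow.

30

Augment Res→Out: bottleneck 7, flow now 7.
Augment Res→P2→Out: bottleneck 4, flow now 11.
Augment Res→J6→Out: bottleneck 12, flow now 23.
Augment Res→J1→P2→Out: bottleneck 7, flow now 30.
No augmenting path remains; maximum flow = 30.
In the residual graph, reachable from Res: {Res, J6, TankB, J5}.
Min-cut edges: Res→J1 (7), Res→P2 (4), Res→Out (7), J6→Out (12); capacity 7 + 4 + 7 + 12 = 30.
This cut is saturated, so no flow can exceed 30.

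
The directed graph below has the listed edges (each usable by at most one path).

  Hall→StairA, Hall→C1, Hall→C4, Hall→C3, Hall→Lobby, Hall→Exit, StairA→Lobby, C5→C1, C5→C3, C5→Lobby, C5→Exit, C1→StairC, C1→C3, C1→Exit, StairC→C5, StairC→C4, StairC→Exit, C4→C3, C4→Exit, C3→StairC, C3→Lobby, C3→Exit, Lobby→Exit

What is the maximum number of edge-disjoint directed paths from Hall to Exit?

Assign every edge capacity 1; by Menger, the answer equals the max flow.
Path Hall→Exit (+1); total 1.
Path Hall→C1→Exit (+1); total 2.
Path Hall→C4→Exit (+1); total 3.
Path Hall→C3→Exit (+1); total 4.
Path Hall→Lobby→Exit (+1); total 5.
No residual Hall→Exit path; max flow = 5.
Certifying cut of size 5: {Hall→C1, Hall→C3, Hall→C4, Hall→Exit, Lobby→Exit}.

5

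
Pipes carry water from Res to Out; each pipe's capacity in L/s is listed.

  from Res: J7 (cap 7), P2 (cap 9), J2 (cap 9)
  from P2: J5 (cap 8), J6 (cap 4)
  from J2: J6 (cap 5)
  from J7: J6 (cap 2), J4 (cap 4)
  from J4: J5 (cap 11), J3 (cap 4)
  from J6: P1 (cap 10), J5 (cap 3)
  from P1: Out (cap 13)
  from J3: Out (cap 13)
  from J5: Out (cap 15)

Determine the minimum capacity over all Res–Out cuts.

Augment Res→P2→J5→Out: bottleneck 8, flow now 8.
Augment Res→P2→J6→P1→Out: bottleneck 1, flow now 9.
Augment Res→J2→J6→P1→Out: bottleneck 5, flow now 14.
Augment Res→J7→J4→J3→Out: bottleneck 4, flow now 18.
Augment Res→J7→J6→P1→Out: bottleneck 2, flow now 20.
No augmenting path remains; maximum flow = 20.
By max-flow min-cut, the minimum cut capacity equals the max flow.
In the residual graph, reachable from Res: {Res, J2, J7}.
Min-cut edges: Res→P2 (9), J2→J6 (5), J7→J4 (4), J7→J6 (2); capacity 9 + 5 + 4 + 2 = 20.

20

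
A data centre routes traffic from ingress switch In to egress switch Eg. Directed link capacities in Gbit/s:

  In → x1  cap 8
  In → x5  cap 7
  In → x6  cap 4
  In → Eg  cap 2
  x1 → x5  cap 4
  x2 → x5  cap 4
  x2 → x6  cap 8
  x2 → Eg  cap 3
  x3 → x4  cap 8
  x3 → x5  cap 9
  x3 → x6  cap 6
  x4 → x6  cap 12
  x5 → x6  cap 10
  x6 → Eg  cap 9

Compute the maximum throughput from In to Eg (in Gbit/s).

11

Augment In→Eg: bottleneck 2, flow now 2.
Augment In→x6→Eg: bottleneck 4, flow now 6.
Augment In→x5→x6→Eg: bottleneck 5, flow now 11.
No augmenting path remains; maximum flow = 11.
In the residual graph, reachable from In: {In, x1, x5, x6}.
Min-cut edges: In→Eg (2), x6→Eg (9); capacity 2 + 9 = 11.
This cut is saturated, so no flow can exceed 11.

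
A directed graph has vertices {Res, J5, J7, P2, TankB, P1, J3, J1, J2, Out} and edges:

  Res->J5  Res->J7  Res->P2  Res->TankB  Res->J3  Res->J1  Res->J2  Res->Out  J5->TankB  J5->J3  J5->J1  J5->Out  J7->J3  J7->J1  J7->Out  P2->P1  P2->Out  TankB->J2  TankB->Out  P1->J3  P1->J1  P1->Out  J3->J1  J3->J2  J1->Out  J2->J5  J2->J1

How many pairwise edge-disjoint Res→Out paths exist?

6

Assign every edge capacity 1; by Menger, the answer equals the max flow.
Path Res→Out (+1); total 1.
Path Res→J5→Out (+1); total 2.
Path Res→J7→Out (+1); total 3.
Path Res→P2→Out (+1); total 4.
Path Res→TankB→Out (+1); total 5.
Path Res→J1→Out (+1); total 6.
No residual Res→Out path; max flow = 6.
Certifying cut of size 6: {J1→Out, J5→Out, Res→J7, Res→Out, Res→P2, TankB→Out}.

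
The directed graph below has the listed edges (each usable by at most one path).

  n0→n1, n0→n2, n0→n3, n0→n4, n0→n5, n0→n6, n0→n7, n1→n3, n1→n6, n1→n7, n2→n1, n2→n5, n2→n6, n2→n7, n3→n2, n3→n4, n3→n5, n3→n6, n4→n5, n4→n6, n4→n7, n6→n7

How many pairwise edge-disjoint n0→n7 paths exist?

5

Assign every edge capacity 1; by Menger, the answer equals the max flow.
Path n0→n7 (+1); total 1.
Path n0→n1→n7 (+1); total 2.
Path n0→n2→n7 (+1); total 3.
Path n0→n4→n7 (+1); total 4.
Path n0→n6→n7 (+1); total 5.
No residual n0→n7 path; max flow = 5.
Certifying cut of size 5: {n0→n7, n1→n7, n2→n7, n4→n7, n6→n7}.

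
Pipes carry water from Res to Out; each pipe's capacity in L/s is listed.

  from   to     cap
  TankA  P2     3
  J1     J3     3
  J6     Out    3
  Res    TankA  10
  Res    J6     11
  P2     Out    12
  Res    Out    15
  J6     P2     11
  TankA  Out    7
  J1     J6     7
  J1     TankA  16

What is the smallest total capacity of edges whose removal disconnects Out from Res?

Augment Res→Out: bottleneck 15, flow now 15.
Augment Res→TankA→Out: bottleneck 7, flow now 22.
Augment Res→J6→Out: bottleneck 3, flow now 25.
Augment Res→TankA→P2→Out: bottleneck 3, flow now 28.
Augment Res→J6→P2→Out: bottleneck 8, flow now 36.
No augmenting path remains; maximum flow = 36.
By max-flow min-cut, the minimum cut capacity equals the max flow.
In the residual graph, reachable from Res: {Res}.
Min-cut edges: Res→TankA (10), Res→J6 (11), Res→Out (15); capacity 10 + 11 + 15 = 36.

36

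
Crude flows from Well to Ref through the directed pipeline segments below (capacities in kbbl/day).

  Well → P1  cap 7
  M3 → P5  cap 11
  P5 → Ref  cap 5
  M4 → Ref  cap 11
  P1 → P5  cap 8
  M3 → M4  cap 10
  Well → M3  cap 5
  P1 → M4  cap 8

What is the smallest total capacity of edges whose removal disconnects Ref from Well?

12

Augment Well→P1→M4→Ref: bottleneck 7, flow now 7.
Augment Well→M3→M4→Ref: bottleneck 4, flow now 11.
Augment Well→M3→P5→Ref: bottleneck 1, flow now 12.
No augmenting path remains; maximum flow = 12.
By max-flow min-cut, the minimum cut capacity equals the max flow.
In the residual graph, reachable from Well: {Well}.
Min-cut edges: Well→P1 (7), Well→M3 (5); capacity 7 + 5 = 12.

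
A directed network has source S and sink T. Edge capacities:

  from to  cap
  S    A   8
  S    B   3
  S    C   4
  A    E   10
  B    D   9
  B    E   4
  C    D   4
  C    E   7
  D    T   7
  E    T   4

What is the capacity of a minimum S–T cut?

11

Augment S→A→E→T: bottleneck 4, flow now 4.
Augment S→B→D→T: bottleneck 3, flow now 7.
Augment S→C→D→T: bottleneck 4, flow now 11.
No augmenting path remains; maximum flow = 11.
By max-flow min-cut, the minimum cut capacity equals the max flow.
In the residual graph, reachable from S: {S, A, E}.
Min-cut edges: S→B (3), S→C (4), E→T (4); capacity 3 + 4 + 4 = 11.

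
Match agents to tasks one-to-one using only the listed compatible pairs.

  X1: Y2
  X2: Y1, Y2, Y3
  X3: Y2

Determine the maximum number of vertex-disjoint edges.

2

Unit-capacity flow: source→left, listed edges, right→sink; max matching = max flow.
Augmenting path X1→Y2 (+1); matched 1.
Augmenting path X2→Y1 (+1); matched 2.
No augmenting path remains; maximum matching = 2.
König certificate: {X2, Y2} is a vertex cover of size 2 (every listed pair touches it), so no matching can be larger.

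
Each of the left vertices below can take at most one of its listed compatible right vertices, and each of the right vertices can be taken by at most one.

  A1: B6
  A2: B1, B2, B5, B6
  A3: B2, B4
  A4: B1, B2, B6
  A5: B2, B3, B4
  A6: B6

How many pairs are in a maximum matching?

Unit-capacity flow: source→left, listed edges, right→sink; max matching = max flow.
Augmenting path A1→B6 (+1); matched 1.
Augmenting path A2→B1 (+1); matched 2.
Augmenting path A3→B2 (+1); matched 3.
Augmenting path A5→B3 (+1); matched 4.
Augmenting path A4→B1→A2→B5 (+1); matched 5.
No augmenting path remains; maximum matching = 5.
König certificate: {A2, A3, A4, A5, B6} is a vertex cover of size 5 (every listed pair touches it), so no matching can be larger.

5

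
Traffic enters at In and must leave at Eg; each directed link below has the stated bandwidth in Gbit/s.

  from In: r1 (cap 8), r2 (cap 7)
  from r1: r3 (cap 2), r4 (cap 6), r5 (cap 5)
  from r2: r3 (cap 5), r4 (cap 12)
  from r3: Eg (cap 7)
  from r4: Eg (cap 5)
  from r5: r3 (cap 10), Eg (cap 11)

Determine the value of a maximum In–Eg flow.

Augment In→r1→r3→Eg: bottleneck 2, flow now 2.
Augment In→r1→r4→Eg: bottleneck 5, flow now 7.
Augment In→r1→r5→Eg: bottleneck 1, flow now 8.
Augment In→r2→r3→Eg: bottleneck 5, flow now 13.
Augment In→r2→r4→r1→r5→Eg: bottleneck 2, flow now 15. (uses reverse residual edge)
No augmenting path remains; maximum flow = 15.
In the residual graph, reachable from In: {In}.
Min-cut edges: In→r1 (8), In→r2 (7); capacity 8 + 7 = 15.
This cut is saturated, so no flow can exceed 15.

15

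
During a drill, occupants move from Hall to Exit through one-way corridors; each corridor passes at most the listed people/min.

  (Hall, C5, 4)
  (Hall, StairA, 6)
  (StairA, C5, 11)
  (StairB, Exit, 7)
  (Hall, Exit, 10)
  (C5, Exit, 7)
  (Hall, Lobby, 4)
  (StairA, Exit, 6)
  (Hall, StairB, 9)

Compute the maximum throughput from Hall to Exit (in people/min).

Augment Hall→Exit: bottleneck 10, flow now 10.
Augment Hall→StairA→Exit: bottleneck 6, flow now 16.
Augment Hall→C5→Exit: bottleneck 4, flow now 20.
Augment Hall→StairB→Exit: bottleneck 7, flow now 27.
No augmenting path remains; maximum flow = 27.
In the residual graph, reachable from Hall: {Hall, Lobby, StairB}.
Min-cut edges: Hall→StairA (6), Hall→C5 (4), Hall→Exit (10), StairB→Exit (7); capacity 6 + 4 + 10 + 7 = 27.
This cut is saturated, so no flow can exceed 27.

27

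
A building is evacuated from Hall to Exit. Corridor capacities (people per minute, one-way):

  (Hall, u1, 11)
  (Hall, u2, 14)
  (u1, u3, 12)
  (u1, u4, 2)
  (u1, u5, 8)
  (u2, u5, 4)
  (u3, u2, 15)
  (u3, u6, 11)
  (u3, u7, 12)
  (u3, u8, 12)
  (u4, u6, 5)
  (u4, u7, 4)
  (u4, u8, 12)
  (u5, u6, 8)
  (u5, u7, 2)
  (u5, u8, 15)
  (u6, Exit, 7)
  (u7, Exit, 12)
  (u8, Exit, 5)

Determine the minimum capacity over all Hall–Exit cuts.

Augment Hall→u1→u3→u6→Exit: bottleneck 7, flow now 7.
Augment Hall→u1→u3→u7→Exit: bottleneck 4, flow now 11.
Augment Hall→u2→u5→u7→Exit: bottleneck 2, flow now 13.
Augment Hall→u2→u5→u8→Exit: bottleneck 2, flow now 15.
No augmenting path remains; maximum flow = 15.
By max-flow min-cut, the minimum cut capacity equals the max flow.
In the residual graph, reachable from Hall: {Hall, u2}.
Min-cut edges: Hall→u1 (11), u2→u5 (4); capacity 11 + 4 = 15.

15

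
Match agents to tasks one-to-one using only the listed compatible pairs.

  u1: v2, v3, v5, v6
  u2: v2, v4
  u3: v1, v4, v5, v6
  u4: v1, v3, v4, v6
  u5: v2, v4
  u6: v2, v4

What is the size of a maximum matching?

5

Unit-capacity flow: source→left, listed edges, right→sink; max matching = max flow.
Augmenting path u1→v2 (+1); matched 1.
Augmenting path u2→v4 (+1); matched 2.
Augmenting path u3→v1 (+1); matched 3.
Augmenting path u4→v3 (+1); matched 4.
Augmenting path u5→v2→u1→v5 (+1); matched 5.
No augmenting path remains; maximum matching = 5.
König certificate: {u1, u3, u4, v2, v4} is a vertex cover of size 5 (every listed pair touches it), so no matching can be larger.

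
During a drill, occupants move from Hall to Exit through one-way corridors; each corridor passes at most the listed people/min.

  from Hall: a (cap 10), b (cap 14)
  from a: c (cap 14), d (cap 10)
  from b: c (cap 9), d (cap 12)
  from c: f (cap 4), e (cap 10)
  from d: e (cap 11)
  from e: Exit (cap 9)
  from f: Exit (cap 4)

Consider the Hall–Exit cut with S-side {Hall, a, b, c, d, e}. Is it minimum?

Given cut capacity: 4 + 9 = 13.
Augment Hall→a→c→e→Exit: bottleneck 9, flow now 9.
Augment Hall→a→c→f→Exit: bottleneck 1, flow now 10.
Augment Hall→b→c→f→Exit: bottleneck 3, flow now 13.
No augmenting path remains; maximum flow = 13.
Cut capacity 13 equals the max flow, so it is a minimum cut.

Yes — it is a minimum cut (capacity 13).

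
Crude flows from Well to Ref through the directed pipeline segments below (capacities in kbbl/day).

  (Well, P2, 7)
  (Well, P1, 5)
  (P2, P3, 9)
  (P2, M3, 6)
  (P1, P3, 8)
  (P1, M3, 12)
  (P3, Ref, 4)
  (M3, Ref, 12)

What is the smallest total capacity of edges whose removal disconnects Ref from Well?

Augment Well→P2→P3→Ref: bottleneck 4, flow now 4.
Augment Well→P2→M3→Ref: bottleneck 3, flow now 7.
Augment Well→P1→M3→Ref: bottleneck 5, flow now 12.
No augmenting path remains; maximum flow = 12.
By max-flow min-cut, the minimum cut capacity equals the max flow.
In the residual graph, reachable from Well: {Well}.
Min-cut edges: Well→P2 (7), Well→P1 (5); capacity 7 + 5 = 12.

12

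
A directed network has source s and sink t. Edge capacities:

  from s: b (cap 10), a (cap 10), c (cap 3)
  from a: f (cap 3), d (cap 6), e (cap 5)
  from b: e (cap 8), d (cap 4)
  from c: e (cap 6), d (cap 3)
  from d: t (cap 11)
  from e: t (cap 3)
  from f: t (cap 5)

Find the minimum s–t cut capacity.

Augment s→a→d→t: bottleneck 6, flow now 6.
Augment s→a→e→t: bottleneck 3, flow now 9.
Augment s→a→f→t: bottleneck 1, flow now 10.
Augment s→b→d→t: bottleneck 4, flow now 14.
Augment s→c→d→t: bottleneck 1, flow now 15.
Augment s→b→e→a→f→t: bottleneck 2, flow now 17. (uses reverse residual edge)
No augmenting path remains; maximum flow = 17.
By max-flow min-cut, the minimum cut capacity equals the max flow.
In the residual graph, reachable from s: {s, a, b, c, d, e}.
Min-cut edges: a→f (3), d→t (11), e→t (3); capacity 3 + 11 + 3 = 17.

17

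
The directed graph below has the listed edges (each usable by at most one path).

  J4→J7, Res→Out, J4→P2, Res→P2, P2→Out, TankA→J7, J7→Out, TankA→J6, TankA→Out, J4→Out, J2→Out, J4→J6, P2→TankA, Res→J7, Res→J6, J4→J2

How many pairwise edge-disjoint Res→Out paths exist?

3

Assign every edge capacity 1; by Menger, the answer equals the max flow.
Path Res→Out (+1); total 1.
Path Res→J7→Out (+1); total 2.
Path Res→P2→Out (+1); total 3.
No residual Res→Out path; max flow = 3.
Certifying cut of size 3: {Res→J7, Res→Out, Res→P2}.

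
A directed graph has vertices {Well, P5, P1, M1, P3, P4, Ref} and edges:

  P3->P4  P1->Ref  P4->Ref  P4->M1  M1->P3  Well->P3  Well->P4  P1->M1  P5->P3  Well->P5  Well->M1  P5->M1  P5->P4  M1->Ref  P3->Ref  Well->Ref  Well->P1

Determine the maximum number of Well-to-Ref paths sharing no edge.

Assign every edge capacity 1; by Menger, the answer equals the max flow.
Path Well→Ref (+1); total 1.
Path Well→P1→Ref (+1); total 2.
Path Well→M1→Ref (+1); total 3.
Path Well→P3→Ref (+1); total 4.
Path Well→P4→Ref (+1); total 5.
No residual Well→Ref path; max flow = 5.
Certifying cut of size 5: {M1→Ref, P3→Ref, P4→Ref, Well→P1, Well→Ref}.

5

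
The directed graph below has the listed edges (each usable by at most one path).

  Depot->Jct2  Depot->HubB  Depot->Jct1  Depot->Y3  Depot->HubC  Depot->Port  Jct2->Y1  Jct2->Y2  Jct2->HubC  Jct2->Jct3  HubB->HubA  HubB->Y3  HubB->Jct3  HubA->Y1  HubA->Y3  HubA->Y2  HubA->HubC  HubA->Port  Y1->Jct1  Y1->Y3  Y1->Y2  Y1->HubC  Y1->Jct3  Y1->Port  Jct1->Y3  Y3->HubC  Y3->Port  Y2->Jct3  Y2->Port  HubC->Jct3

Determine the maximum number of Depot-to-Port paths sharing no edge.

Assign every edge capacity 1; by Menger, the answer equals the max flow.
Path Depot→Port (+1); total 1.
Path Depot→Y3→Port (+1); total 2.
Path Depot→Jct2→Y1→Port (+1); total 3.
Path Depot→HubB→HubA→Port (+1); total 4.
No residual Depot→Port path; max flow = 4.
Certifying cut of size 4: {Depot→HubB, Depot→Jct2, Depot→Port, Y3→Port}.

4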